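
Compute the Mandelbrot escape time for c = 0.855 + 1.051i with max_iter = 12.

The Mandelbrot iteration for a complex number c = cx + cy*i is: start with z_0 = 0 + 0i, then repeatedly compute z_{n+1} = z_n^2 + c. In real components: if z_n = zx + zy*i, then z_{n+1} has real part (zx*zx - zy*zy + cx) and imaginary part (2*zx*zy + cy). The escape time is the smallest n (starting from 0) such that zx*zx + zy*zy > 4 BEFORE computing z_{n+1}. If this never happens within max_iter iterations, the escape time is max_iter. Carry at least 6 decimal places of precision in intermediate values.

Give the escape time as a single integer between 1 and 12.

z_0 = 0 + 0i, c = 0.8550 + 1.0510i
Iter 1: z = 0.8550 + 1.0510i, |z|^2 = 1.8356
Iter 2: z = 0.4814 + 2.8482i, |z|^2 = 8.3441
Escaped at iteration 2

Answer: 2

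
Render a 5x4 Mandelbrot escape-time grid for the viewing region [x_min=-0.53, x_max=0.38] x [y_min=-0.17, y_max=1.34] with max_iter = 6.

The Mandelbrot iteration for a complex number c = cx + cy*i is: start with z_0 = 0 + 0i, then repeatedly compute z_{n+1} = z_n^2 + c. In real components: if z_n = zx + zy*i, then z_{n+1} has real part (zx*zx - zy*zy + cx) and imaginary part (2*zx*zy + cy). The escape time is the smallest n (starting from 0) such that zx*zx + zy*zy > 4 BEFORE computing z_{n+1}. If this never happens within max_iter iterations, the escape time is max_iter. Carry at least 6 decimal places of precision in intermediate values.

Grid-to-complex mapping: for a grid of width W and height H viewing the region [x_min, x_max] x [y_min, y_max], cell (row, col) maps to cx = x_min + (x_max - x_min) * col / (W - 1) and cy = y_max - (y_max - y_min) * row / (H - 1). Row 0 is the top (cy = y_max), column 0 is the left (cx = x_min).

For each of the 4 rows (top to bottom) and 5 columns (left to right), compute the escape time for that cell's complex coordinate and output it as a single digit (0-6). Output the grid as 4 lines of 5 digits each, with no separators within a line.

Answer: 22222
56654
66666
66666

Derivation:
(row=0, col=0): c = -0.5300 + 1.3400i → escape time 2
(row=0, col=1): c = -0.3025 + 1.3400i → escape time 2
(row=0, col=2): c = -0.0750 + 1.3400i → escape time 2
(row=0, col=3): c = 0.1525 + 1.3400i → escape time 2
(row=0, col=4): c = 0.3800 + 1.3400i → escape time 2
(row=1, col=0): c = -0.5300 + 0.8367i → escape time 5
(row=1, col=1): c = -0.3025 + 0.8367i → escape time 6
(row=1, col=2): c = -0.0750 + 0.8367i → escape time 6
(row=1, col=3): c = 0.1525 + 0.8367i → escape time 5
(row=1, col=4): c = 0.3800 + 0.8367i → escape time 4
(row=2, col=0): c = -0.5300 + 0.3333i → escape time 6
(row=2, col=1): c = -0.3025 + 0.3333i → escape time 6
(row=2, col=2): c = -0.0750 + 0.3333i → escape time 6
(row=2, col=3): c = 0.1525 + 0.3333i → escape time 6
(row=2, col=4): c = 0.3800 + 0.3333i → escape time 6
(row=3, col=0): c = -0.5300 + -0.1700i → escape time 6
(row=3, col=1): c = -0.3025 + -0.1700i → escape time 6
(row=3, col=2): c = -0.0750 + -0.1700i → escape time 6
(row=3, col=3): c = 0.1525 + -0.1700i → escape time 6
(row=3, col=4): c = 0.3800 + -0.1700i → escape time 6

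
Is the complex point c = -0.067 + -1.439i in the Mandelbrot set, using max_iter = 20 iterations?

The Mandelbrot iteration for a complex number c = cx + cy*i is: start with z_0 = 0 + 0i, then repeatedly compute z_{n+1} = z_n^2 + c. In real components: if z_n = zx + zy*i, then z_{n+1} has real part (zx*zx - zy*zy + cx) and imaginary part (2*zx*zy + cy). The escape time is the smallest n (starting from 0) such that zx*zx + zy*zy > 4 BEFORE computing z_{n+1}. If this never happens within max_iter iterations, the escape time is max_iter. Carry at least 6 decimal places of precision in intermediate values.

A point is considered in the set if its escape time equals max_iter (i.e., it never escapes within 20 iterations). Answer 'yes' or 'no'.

z_0 = 0 + 0i, c = -0.0670 + -1.4390i
Iter 1: z = -0.0670 + -1.4390i, |z|^2 = 2.0752
Iter 2: z = -2.1332 + -1.2462i, |z|^2 = 6.1036
Escaped at iteration 2

Answer: no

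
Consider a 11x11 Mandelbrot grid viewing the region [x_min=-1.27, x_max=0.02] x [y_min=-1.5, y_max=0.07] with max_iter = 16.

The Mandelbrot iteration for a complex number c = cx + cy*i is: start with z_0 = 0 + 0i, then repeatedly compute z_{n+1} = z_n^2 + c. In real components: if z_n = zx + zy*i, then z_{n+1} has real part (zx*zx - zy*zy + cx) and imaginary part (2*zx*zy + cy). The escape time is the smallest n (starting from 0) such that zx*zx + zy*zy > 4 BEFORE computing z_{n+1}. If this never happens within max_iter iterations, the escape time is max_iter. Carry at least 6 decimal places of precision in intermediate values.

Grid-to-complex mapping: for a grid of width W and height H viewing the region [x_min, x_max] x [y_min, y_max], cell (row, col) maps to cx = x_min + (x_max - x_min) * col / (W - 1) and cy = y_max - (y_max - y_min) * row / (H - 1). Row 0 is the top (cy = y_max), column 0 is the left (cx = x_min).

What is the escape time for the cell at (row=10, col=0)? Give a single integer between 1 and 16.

Answer: 2

Derivation:
z_0 = 0 + 0i, c = -1.2700 + -1.5000i
Iter 1: z = -1.2700 + -1.5000i, |z|^2 = 3.8629
Iter 2: z = -1.9071 + 2.3100i, |z|^2 = 8.9731
Escaped at iteration 2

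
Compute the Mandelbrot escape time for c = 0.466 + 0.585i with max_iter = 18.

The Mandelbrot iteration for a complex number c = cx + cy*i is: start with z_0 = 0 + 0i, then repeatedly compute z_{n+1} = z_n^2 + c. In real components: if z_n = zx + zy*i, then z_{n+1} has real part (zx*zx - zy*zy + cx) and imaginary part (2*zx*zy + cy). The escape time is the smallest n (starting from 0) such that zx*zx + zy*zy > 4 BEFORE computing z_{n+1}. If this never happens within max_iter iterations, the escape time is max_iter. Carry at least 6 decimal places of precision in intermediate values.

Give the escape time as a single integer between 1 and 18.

Answer: 5

Derivation:
z_0 = 0 + 0i, c = 0.4660 + 0.5850i
Iter 1: z = 0.4660 + 0.5850i, |z|^2 = 0.5594
Iter 2: z = 0.3409 + 1.1302i, |z|^2 = 1.3936
Iter 3: z = -0.6952 + 1.3557i, |z|^2 = 2.3210
Iter 4: z = -0.8885 + -1.2998i, |z|^2 = 2.4790
Iter 5: z = -0.4340 + 2.8949i, |z|^2 = 8.5686
Escaped at iteration 5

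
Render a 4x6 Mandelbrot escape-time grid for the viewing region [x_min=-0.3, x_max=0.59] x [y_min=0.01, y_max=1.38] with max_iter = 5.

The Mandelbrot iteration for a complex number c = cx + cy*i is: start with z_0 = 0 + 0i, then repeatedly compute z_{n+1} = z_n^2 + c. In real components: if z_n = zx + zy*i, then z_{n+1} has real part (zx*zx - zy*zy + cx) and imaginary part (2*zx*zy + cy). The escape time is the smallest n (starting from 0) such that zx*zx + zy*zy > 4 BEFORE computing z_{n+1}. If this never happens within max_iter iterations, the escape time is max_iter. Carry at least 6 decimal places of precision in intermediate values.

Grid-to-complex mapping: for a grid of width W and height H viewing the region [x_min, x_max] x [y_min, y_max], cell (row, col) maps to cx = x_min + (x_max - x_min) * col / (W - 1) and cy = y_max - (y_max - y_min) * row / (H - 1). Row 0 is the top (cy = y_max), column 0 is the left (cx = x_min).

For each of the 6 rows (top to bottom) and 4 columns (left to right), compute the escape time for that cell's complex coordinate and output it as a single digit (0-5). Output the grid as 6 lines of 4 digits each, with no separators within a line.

(row=0, col=0): c = -0.3000 + 1.3800i → escape time 2
(row=0, col=1): c = -0.0033 + 1.3800i → escape time 2
(row=0, col=2): c = 0.2933 + 1.3800i → escape time 2
(row=0, col=3): c = 0.5900 + 1.3800i → escape time 2
(row=1, col=0): c = -0.3000 + 1.1060i → escape time 4
(row=1, col=1): c = -0.0033 + 1.1060i → escape time 4
(row=1, col=2): c = 0.2933 + 1.1060i → escape time 3
(row=1, col=3): c = 0.5900 + 1.1060i → escape time 2
(row=2, col=0): c = -0.3000 + 0.8320i → escape time 5
(row=2, col=1): c = -0.0033 + 0.8320i → escape time 5
(row=2, col=2): c = 0.2933 + 0.8320i → escape time 4
(row=2, col=3): c = 0.5900 + 0.8320i → escape time 3
(row=3, col=0): c = -0.3000 + 0.5580i → escape time 5
(row=3, col=1): c = -0.0033 + 0.5580i → escape time 5
(row=3, col=2): c = 0.2933 + 0.5580i → escape time 5
(row=3, col=3): c = 0.5900 + 0.5580i → escape time 3
(row=4, col=0): c = -0.3000 + 0.2840i → escape time 5
(row=4, col=1): c = -0.0033 + 0.2840i → escape time 5
(row=4, col=2): c = 0.2933 + 0.2840i → escape time 5
(row=4, col=3): c = 0.5900 + 0.2840i → escape time 4
(row=5, col=0): c = -0.3000 + 0.0100i → escape time 5
(row=5, col=1): c = -0.0033 + 0.0100i → escape time 5
(row=5, col=2): c = 0.2933 + 0.0100i → escape time 5
(row=5, col=3): c = 0.5900 + 0.0100i → escape time 4

Answer: 2222
4432
5543
5553
5554
5554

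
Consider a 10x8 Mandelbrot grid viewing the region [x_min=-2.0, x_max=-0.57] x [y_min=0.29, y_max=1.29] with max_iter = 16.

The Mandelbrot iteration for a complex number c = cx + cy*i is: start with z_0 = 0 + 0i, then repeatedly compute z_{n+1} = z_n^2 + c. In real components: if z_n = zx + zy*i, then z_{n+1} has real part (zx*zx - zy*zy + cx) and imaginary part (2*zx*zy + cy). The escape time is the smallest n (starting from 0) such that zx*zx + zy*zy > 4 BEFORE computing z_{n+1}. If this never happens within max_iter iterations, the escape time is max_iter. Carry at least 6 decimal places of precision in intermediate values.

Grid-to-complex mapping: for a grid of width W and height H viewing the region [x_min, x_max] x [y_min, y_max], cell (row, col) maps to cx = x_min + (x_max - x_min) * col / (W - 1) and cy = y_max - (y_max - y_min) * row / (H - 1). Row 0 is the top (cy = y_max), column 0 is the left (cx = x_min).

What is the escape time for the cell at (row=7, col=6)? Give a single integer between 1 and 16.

z_0 = 0 + 0i, c = -1.0467 + 0.2900i
Iter 1: z = -1.0467 + 0.2900i, |z|^2 = 1.1796
Iter 2: z = -0.0353 + -0.3171i, |z|^2 = 0.1018
Iter 3: z = -1.1460 + 0.3124i, |z|^2 = 1.4108
Iter 4: z = 0.1690 + -0.4259i, |z|^2 = 0.2099
Iter 5: z = -1.1995 + 0.1461i, |z|^2 = 1.4601
Iter 6: z = 0.3708 + -0.0604i, |z|^2 = 0.1411
Iter 7: z = -0.9128 + 0.2452i, |z|^2 = 0.8934
Iter 8: z = -0.2735 + -0.1577i, |z|^2 = 0.0997
Iter 9: z = -0.9967 + 0.3762i, |z|^2 = 1.1350
Iter 10: z = -0.1948 + -0.4600i, |z|^2 = 0.2496
Iter 11: z = -1.2203 + 0.4692i, |z|^2 = 1.7094
Iter 12: z = 0.2223 + -0.8552i, |z|^2 = 0.7809
Iter 13: z = -1.7287 + -0.0903i, |z|^2 = 2.9964
Iter 14: z = 1.9335 + 0.6022i, |z|^2 = 4.1009
Escaped at iteration 14

Answer: 14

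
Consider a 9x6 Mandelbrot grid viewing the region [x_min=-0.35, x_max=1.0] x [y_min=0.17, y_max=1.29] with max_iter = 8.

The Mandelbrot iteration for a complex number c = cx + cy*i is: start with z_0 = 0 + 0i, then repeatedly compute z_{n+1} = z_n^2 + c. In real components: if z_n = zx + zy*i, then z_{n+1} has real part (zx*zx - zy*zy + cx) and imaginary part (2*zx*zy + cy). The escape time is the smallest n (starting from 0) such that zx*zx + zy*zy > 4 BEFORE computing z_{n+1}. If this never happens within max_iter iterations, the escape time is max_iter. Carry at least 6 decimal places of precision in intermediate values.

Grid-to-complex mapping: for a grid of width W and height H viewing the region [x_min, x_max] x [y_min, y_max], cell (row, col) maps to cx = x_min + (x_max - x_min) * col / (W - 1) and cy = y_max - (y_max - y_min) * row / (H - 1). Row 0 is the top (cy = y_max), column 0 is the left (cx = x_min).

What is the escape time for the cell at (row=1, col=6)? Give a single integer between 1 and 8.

Answer: 2

Derivation:
z_0 = 0 + 0i, c = 0.6625 + 1.0660i
Iter 1: z = 0.6625 + 1.0660i, |z|^2 = 1.5753
Iter 2: z = -0.0349 + 2.4785i, |z|^2 = 6.1439
Escaped at iteration 2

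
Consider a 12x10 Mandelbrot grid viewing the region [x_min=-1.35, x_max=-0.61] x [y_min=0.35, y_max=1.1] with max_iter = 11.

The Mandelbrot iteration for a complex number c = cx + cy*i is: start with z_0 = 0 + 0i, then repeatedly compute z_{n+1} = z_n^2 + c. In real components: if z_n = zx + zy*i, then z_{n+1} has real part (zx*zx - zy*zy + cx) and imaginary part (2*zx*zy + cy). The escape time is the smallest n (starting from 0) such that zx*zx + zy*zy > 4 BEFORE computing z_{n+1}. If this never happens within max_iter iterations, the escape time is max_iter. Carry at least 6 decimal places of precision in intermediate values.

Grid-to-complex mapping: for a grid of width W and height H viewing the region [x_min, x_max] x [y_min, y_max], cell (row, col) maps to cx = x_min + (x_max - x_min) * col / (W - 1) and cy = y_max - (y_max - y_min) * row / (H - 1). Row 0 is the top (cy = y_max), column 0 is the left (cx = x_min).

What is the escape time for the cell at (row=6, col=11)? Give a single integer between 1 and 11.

Answer: 11

Derivation:
z_0 = 0 + 0i, c = -0.6100 + 0.6000i
Iter 1: z = -0.6100 + 0.6000i, |z|^2 = 0.7321
Iter 2: z = -0.5979 + -0.1320i, |z|^2 = 0.3749
Iter 3: z = -0.2699 + 0.7578i, |z|^2 = 0.6472
Iter 4: z = -1.1115 + 0.1909i, |z|^2 = 1.2718
Iter 5: z = 0.5889 + 0.1757i, |z|^2 = 0.3777
Iter 6: z = -0.2941 + 0.8070i, |z|^2 = 0.7377
Iter 7: z = -1.1748 + 0.1254i, |z|^2 = 1.3958
Iter 8: z = 0.7544 + 0.3054i, |z|^2 = 0.6623
Iter 9: z = -0.1342 + 1.0607i, |z|^2 = 1.1432
Iter 10: z = -1.7172 + 0.3154i, |z|^2 = 3.0481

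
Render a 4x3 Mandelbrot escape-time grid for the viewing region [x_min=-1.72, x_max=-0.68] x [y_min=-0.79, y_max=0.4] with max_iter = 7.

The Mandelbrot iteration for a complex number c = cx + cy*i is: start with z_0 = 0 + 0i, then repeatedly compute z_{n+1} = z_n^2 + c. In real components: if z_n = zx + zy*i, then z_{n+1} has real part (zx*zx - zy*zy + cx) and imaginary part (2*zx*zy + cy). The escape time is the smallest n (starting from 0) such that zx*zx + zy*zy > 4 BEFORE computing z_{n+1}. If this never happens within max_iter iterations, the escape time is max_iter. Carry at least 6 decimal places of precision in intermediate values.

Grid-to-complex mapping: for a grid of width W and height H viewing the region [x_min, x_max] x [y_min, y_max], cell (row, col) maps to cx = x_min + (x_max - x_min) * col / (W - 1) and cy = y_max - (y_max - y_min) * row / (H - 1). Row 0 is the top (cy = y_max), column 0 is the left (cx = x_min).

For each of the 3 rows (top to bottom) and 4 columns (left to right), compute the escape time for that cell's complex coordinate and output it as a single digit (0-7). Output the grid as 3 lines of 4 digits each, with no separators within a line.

(row=0, col=0): c = -1.7200 + 0.4000i → escape time 3
(row=0, col=1): c = -1.3733 + 0.4000i → escape time 5
(row=0, col=2): c = -1.0267 + 0.4000i → escape time 7
(row=0, col=3): c = -0.6800 + 0.4000i → escape time 7
(row=1, col=0): c = -1.7200 + -0.1950i → escape time 4
(row=1, col=1): c = -1.3733 + -0.1950i → escape time 7
(row=1, col=2): c = -1.0267 + -0.1950i → escape time 7
(row=1, col=3): c = -0.6800 + -0.1950i → escape time 7
(row=2, col=0): c = -1.7200 + -0.7900i → escape time 2
(row=2, col=1): c = -1.3733 + -0.7900i → escape time 3
(row=2, col=2): c = -1.0267 + -0.7900i → escape time 3
(row=2, col=3): c = -0.6800 + -0.7900i → escape time 4

Answer: 3577
4777
2334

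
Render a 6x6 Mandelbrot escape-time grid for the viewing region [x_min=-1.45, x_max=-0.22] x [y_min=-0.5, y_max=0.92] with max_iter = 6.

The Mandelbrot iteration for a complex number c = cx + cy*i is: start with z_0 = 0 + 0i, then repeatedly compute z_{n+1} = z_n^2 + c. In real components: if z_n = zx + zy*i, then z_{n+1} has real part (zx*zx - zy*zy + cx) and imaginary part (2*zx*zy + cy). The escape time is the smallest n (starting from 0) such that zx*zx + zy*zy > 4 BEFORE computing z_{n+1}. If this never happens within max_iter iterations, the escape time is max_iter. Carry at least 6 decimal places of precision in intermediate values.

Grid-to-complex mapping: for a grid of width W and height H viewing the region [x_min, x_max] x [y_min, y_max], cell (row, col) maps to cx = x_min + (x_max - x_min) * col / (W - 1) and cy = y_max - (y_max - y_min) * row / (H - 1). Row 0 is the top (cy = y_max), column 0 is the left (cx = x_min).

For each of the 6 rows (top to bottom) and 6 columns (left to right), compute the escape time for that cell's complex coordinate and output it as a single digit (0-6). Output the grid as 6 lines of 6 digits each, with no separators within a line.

Answer: 333446
334666
566666
666666
566666
355666

Derivation:
(row=0, col=0): c = -1.4500 + 0.9200i → escape time 3
(row=0, col=1): c = -1.2040 + 0.9200i → escape time 3
(row=0, col=2): c = -0.9580 + 0.9200i → escape time 3
(row=0, col=3): c = -0.7120 + 0.9200i → escape time 4
(row=0, col=4): c = -0.4660 + 0.9200i → escape time 4
(row=0, col=5): c = -0.2200 + 0.9200i → escape time 6
(row=1, col=0): c = -1.4500 + 0.6360i → escape time 3
(row=1, col=1): c = -1.2040 + 0.6360i → escape time 3
(row=1, col=2): c = -0.9580 + 0.6360i → escape time 4
(row=1, col=3): c = -0.7120 + 0.6360i → escape time 6
(row=1, col=4): c = -0.4660 + 0.6360i → escape time 6
(row=1, col=5): c = -0.2200 + 0.6360i → escape time 6
(row=2, col=0): c = -1.4500 + 0.3520i → escape time 5
(row=2, col=1): c = -1.2040 + 0.3520i → escape time 6
(row=2, col=2): c = -0.9580 + 0.3520i → escape time 6
(row=2, col=3): c = -0.7120 + 0.3520i → escape time 6
(row=2, col=4): c = -0.4660 + 0.3520i → escape time 6
(row=2, col=5): c = -0.2200 + 0.3520i → escape time 6
(row=3, col=0): c = -1.4500 + 0.0680i → escape time 6
(row=3, col=1): c = -1.2040 + 0.0680i → escape time 6
(row=3, col=2): c = -0.9580 + 0.0680i → escape time 6
(row=3, col=3): c = -0.7120 + 0.0680i → escape time 6
(row=3, col=4): c = -0.4660 + 0.0680i → escape time 6
(row=3, col=5): c = -0.2200 + 0.0680i → escape time 6
(row=4, col=0): c = -1.4500 + -0.2160i → escape time 5
(row=4, col=1): c = -1.2040 + -0.2160i → escape time 6
(row=4, col=2): c = -0.9580 + -0.2160i → escape time 6
(row=4, col=3): c = -0.7120 + -0.2160i → escape time 6
(row=4, col=4): c = -0.4660 + -0.2160i → escape time 6
(row=4, col=5): c = -0.2200 + -0.2160i → escape time 6
(row=5, col=0): c = -1.4500 + -0.5000i → escape time 3
(row=5, col=1): c = -1.2040 + -0.5000i → escape time 5
(row=5, col=2): c = -0.9580 + -0.5000i → escape time 5
(row=5, col=3): c = -0.7120 + -0.5000i → escape time 6
(row=5, col=4): c = -0.4660 + -0.5000i → escape time 6
(row=5, col=5): c = -0.2200 + -0.5000i → escape time 6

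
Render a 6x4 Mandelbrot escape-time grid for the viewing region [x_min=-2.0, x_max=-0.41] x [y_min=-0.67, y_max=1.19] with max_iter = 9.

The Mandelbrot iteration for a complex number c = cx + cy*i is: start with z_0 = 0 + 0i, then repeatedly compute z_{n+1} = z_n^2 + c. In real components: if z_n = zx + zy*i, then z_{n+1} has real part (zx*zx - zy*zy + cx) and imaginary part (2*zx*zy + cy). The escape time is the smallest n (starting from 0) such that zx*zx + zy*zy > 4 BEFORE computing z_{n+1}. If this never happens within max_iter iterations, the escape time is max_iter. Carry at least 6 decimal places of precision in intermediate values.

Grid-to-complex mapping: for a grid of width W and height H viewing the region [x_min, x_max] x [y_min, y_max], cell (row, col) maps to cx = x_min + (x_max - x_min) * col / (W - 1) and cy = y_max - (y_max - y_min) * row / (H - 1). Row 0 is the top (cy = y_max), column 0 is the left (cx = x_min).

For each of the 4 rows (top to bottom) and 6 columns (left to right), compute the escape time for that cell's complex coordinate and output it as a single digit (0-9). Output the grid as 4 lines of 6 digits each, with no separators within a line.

(row=0, col=0): c = -2.0000 + 1.1900i → escape time 1
(row=0, col=1): c = -1.6820 + 1.1900i → escape time 1
(row=0, col=2): c = -1.3640 + 1.1900i → escape time 2
(row=0, col=3): c = -1.0460 + 1.1900i → escape time 3
(row=0, col=4): c = -0.7280 + 1.1900i → escape time 3
(row=0, col=5): c = -0.4100 + 1.1900i → escape time 3
(row=1, col=0): c = -2.0000 + 0.5700i → escape time 1
(row=1, col=1): c = -1.6820 + 0.5700i → escape time 3
(row=1, col=2): c = -1.3640 + 0.5700i → escape time 3
(row=1, col=3): c = -1.0460 + 0.5700i → escape time 5
(row=1, col=4): c = -0.7280 + 0.5700i → escape time 6
(row=1, col=5): c = -0.4100 + 0.5700i → escape time 9
(row=2, col=0): c = -2.0000 + -0.0500i → escape time 1
(row=2, col=1): c = -1.6820 + -0.0500i → escape time 7
(row=2, col=2): c = -1.3640 + -0.0500i → escape time 9
(row=2, col=3): c = -1.0460 + -0.0500i → escape time 9
(row=2, col=4): c = -0.7280 + -0.0500i → escape time 9
(row=2, col=5): c = -0.4100 + -0.0500i → escape time 9
(row=3, col=0): c = -2.0000 + -0.6700i → escape time 1
(row=3, col=1): c = -1.6820 + -0.6700i → escape time 3
(row=3, col=2): c = -1.3640 + -0.6700i → escape time 3
(row=3, col=3): c = -1.0460 + -0.6700i → escape time 4
(row=3, col=4): c = -0.7280 + -0.6700i → escape time 5
(row=3, col=5): c = -0.4100 + -0.6700i → escape time 9

Answer: 112333
133569
179999
133459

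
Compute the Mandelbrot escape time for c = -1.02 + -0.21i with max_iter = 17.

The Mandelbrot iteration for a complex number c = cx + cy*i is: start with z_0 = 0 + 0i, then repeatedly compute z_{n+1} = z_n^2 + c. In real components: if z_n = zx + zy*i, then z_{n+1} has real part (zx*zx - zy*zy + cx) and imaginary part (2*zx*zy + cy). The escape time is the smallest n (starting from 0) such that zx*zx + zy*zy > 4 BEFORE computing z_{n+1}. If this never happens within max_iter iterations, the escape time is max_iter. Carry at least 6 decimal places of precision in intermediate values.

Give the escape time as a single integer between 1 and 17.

z_0 = 0 + 0i, c = -1.0200 + -0.2100i
Iter 1: z = -1.0200 + -0.2100i, |z|^2 = 1.0845
Iter 2: z = -0.0237 + 0.2184i, |z|^2 = 0.0483
Iter 3: z = -1.0671 + -0.2204i, |z|^2 = 1.1873
Iter 4: z = 0.0702 + 0.2603i, |z|^2 = 0.0727
Iter 5: z = -1.0828 + -0.1734i, |z|^2 = 1.2026
Iter 6: z = 0.1224 + 0.1656i, |z|^2 = 0.0424
Iter 7: z = -1.0324 + -0.1695i, |z|^2 = 1.0946
Iter 8: z = 0.0172 + 0.1399i, |z|^2 = 0.0199
Iter 9: z = -1.0393 + -0.2052i, |z|^2 = 1.1222
Iter 10: z = 0.0180 + 0.2165i, |z|^2 = 0.0472
Iter 11: z = -1.0665 + -0.2022i, |z|^2 = 1.1784
Iter 12: z = 0.0766 + 0.2213i, |z|^2 = 0.0549
Iter 13: z = -1.0631 + -0.1761i, |z|^2 = 1.1612
Iter 14: z = 0.0792 + 0.1644i, |z|^2 = 0.0333
Iter 15: z = -1.0408 + -0.1840i, |z|^2 = 1.1170
Iter 16: z = 0.0293 + 0.1729i, |z|^2 = 0.0308

Answer: 17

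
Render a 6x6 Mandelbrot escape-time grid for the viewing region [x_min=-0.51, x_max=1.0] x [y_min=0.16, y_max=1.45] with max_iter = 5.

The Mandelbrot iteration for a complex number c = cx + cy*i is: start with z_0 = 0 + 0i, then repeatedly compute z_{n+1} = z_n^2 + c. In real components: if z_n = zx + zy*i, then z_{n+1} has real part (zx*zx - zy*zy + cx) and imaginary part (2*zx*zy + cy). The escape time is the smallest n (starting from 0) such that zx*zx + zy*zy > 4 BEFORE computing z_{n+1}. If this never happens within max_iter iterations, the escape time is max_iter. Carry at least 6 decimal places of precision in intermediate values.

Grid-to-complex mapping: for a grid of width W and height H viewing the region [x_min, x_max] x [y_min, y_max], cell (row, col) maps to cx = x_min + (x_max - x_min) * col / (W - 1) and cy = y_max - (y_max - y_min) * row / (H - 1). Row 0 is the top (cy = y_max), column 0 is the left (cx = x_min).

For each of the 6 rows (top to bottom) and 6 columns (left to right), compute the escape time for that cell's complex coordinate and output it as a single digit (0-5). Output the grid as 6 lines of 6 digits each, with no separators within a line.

Answer: 222222
333222
455322
555532
555532
555532

Derivation:
(row=0, col=0): c = -0.5100 + 1.4500i → escape time 2
(row=0, col=1): c = -0.2080 + 1.4500i → escape time 2
(row=0, col=2): c = 0.0940 + 1.4500i → escape time 2
(row=0, col=3): c = 0.3960 + 1.4500i → escape time 2
(row=0, col=4): c = 0.6980 + 1.4500i → escape time 2
(row=0, col=5): c = 1.0000 + 1.4500i → escape time 2
(row=1, col=0): c = -0.5100 + 1.1920i → escape time 3
(row=1, col=1): c = -0.2080 + 1.1920i → escape time 3
(row=1, col=2): c = 0.0940 + 1.1920i → escape time 3
(row=1, col=3): c = 0.3960 + 1.1920i → escape time 2
(row=1, col=4): c = 0.6980 + 1.1920i → escape time 2
(row=1, col=5): c = 1.0000 + 1.1920i → escape time 2
(row=2, col=0): c = -0.5100 + 0.9340i → escape time 4
(row=2, col=1): c = -0.2080 + 0.9340i → escape time 5
(row=2, col=2): c = 0.0940 + 0.9340i → escape time 5
(row=2, col=3): c = 0.3960 + 0.9340i → escape time 3
(row=2, col=4): c = 0.6980 + 0.9340i → escape time 2
(row=2, col=5): c = 1.0000 + 0.9340i → escape time 2
(row=3, col=0): c = -0.5100 + 0.6760i → escape time 5
(row=3, col=1): c = -0.2080 + 0.6760i → escape time 5
(row=3, col=2): c = 0.0940 + 0.6760i → escape time 5
(row=3, col=3): c = 0.3960 + 0.6760i → escape time 5
(row=3, col=4): c = 0.6980 + 0.6760i → escape time 3
(row=3, col=5): c = 1.0000 + 0.6760i → escape time 2
(row=4, col=0): c = -0.5100 + 0.4180i → escape time 5
(row=4, col=1): c = -0.2080 + 0.4180i → escape time 5
(row=4, col=2): c = 0.0940 + 0.4180i → escape time 5
(row=4, col=3): c = 0.3960 + 0.4180i → escape time 5
(row=4, col=4): c = 0.6980 + 0.4180i → escape time 3
(row=4, col=5): c = 1.0000 + 0.4180i → escape time 2
(row=5, col=0): c = -0.5100 + 0.1600i → escape time 5
(row=5, col=1): c = -0.2080 + 0.1600i → escape time 5
(row=5, col=2): c = 0.0940 + 0.1600i → escape time 5
(row=5, col=3): c = 0.3960 + 0.1600i → escape time 5
(row=5, col=4): c = 0.6980 + 0.1600i → escape time 3
(row=5, col=5): c = 1.0000 + 0.1600i → escape time 2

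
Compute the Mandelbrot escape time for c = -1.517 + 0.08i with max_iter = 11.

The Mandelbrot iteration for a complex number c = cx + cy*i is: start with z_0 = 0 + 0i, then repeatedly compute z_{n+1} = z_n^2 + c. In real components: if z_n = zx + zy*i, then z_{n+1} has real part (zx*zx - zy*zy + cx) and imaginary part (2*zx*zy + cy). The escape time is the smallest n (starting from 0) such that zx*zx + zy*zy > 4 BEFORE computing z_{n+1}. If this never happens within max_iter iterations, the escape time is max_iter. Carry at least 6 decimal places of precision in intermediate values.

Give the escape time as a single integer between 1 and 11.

z_0 = 0 + 0i, c = -1.5170 + 0.0800i
Iter 1: z = -1.5170 + 0.0800i, |z|^2 = 2.3077
Iter 2: z = 0.7779 + -0.1627i, |z|^2 = 0.6316
Iter 3: z = -0.9384 + -0.1732i, |z|^2 = 0.9105
Iter 4: z = -0.6665 + 0.4050i, |z|^2 = 0.6082
Iter 5: z = -1.2368 + -0.4598i, |z|^2 = 1.7412
Iter 6: z = -0.1986 + 1.2174i, |z|^2 = 1.5214
Iter 7: z = -2.9595 + -0.4036i, |z|^2 = 8.9216
Escaped at iteration 7

Answer: 7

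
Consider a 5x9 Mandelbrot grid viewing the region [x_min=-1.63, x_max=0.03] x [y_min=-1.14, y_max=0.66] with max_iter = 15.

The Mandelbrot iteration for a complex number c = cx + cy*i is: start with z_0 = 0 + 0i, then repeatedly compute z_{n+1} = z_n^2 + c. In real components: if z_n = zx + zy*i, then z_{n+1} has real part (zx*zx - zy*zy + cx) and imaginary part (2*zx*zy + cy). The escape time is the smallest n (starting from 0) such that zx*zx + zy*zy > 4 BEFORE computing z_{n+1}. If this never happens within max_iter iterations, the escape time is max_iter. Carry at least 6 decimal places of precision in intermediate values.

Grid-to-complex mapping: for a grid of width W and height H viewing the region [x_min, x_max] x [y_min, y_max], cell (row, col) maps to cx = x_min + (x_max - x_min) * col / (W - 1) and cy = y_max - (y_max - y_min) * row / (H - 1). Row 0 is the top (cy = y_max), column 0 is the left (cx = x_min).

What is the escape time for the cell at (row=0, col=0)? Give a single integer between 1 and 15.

z_0 = 0 + 0i, c = -1.6300 + 0.6600i
Iter 1: z = -1.6300 + 0.6600i, |z|^2 = 3.0925
Iter 2: z = 0.5913 + -1.4916i, |z|^2 = 2.5745
Iter 3: z = -3.5052 + -1.1040i, |z|^2 = 13.5054
Escaped at iteration 3

Answer: 3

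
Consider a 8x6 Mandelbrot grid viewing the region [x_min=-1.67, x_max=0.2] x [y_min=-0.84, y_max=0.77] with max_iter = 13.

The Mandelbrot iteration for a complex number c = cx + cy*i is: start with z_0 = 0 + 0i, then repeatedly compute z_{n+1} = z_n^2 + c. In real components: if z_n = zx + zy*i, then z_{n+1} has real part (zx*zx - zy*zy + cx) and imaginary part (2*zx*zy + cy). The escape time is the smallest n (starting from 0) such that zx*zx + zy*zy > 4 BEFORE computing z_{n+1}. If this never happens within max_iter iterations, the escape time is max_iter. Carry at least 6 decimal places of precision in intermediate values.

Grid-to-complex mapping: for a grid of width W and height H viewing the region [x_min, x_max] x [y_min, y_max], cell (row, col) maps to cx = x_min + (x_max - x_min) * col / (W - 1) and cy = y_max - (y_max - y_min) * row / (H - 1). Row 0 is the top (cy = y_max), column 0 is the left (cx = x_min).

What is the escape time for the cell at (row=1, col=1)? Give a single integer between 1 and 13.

Answer: 4

Derivation:
z_0 = 0 + 0i, c = -1.4029 + 0.4480i
Iter 1: z = -1.4029 + 0.4480i, |z|^2 = 2.1687
Iter 2: z = 0.3644 + -0.8090i, |z|^2 = 0.7872
Iter 3: z = -1.9245 + -0.1416i, |z|^2 = 3.7236
Iter 4: z = 2.2806 + 0.9932i, |z|^2 = 6.1875
Escaped at iteration 4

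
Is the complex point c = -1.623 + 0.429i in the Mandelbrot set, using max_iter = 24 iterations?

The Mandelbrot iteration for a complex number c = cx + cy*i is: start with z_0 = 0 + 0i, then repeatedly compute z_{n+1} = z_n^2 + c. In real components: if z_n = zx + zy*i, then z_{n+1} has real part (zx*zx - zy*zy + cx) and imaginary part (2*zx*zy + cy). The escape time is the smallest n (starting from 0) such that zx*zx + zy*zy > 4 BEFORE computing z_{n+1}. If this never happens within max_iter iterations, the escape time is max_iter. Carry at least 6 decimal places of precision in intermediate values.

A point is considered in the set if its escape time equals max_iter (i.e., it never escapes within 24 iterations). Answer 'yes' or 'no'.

z_0 = 0 + 0i, c = -1.6230 + 0.4290i
Iter 1: z = -1.6230 + 0.4290i, |z|^2 = 2.8182
Iter 2: z = 0.8271 + -0.9635i, |z|^2 = 1.6125
Iter 3: z = -1.8673 + -1.1649i, |z|^2 = 4.8438
Escaped at iteration 3

Answer: no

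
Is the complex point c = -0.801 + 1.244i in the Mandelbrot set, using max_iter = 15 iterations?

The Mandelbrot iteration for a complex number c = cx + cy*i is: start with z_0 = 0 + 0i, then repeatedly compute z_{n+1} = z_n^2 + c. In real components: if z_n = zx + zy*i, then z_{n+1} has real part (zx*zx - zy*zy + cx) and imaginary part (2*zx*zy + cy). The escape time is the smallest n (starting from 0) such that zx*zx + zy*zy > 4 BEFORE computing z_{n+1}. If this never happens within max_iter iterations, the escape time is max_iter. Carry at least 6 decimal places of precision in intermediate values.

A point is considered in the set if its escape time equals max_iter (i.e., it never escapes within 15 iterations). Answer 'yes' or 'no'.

z_0 = 0 + 0i, c = -0.8010 + 1.2440i
Iter 1: z = -0.8010 + 1.2440i, |z|^2 = 2.1891
Iter 2: z = -1.7069 + -0.7489i, |z|^2 = 3.4745
Iter 3: z = 1.5518 + 3.8006i, |z|^2 = 16.8527
Escaped at iteration 3

Answer: no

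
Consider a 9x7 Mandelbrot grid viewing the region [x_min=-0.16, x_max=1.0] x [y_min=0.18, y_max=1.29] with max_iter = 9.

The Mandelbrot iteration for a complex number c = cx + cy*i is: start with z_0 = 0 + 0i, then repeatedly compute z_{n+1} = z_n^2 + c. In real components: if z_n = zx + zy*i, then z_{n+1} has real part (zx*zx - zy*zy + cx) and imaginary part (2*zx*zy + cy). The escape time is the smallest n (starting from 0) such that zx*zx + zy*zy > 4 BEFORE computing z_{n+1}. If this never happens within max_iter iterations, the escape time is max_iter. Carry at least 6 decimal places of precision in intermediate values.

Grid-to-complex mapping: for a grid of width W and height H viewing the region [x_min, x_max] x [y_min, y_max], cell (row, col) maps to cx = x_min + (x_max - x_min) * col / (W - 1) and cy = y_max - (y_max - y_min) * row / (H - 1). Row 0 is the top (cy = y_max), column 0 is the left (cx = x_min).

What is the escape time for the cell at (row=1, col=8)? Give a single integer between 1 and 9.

Answer: 2

Derivation:
z_0 = 0 + 0i, c = 1.0000 + 1.1050i
Iter 1: z = 1.0000 + 1.1050i, |z|^2 = 2.2210
Iter 2: z = 0.7790 + 3.3150i, |z|^2 = 11.5960
Escaped at iteration 2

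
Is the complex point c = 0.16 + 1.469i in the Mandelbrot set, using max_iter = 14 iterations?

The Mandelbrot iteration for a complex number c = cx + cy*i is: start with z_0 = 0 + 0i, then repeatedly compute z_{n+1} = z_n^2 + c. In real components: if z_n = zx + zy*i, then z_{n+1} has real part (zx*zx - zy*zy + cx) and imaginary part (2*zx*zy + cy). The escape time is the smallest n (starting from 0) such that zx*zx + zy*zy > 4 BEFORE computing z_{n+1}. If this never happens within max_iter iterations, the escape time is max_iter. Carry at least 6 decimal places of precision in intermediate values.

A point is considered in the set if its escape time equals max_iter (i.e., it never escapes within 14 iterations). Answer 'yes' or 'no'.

Answer: no

Derivation:
z_0 = 0 + 0i, c = 0.1600 + 1.4690i
Iter 1: z = 0.1600 + 1.4690i, |z|^2 = 2.1836
Iter 2: z = -1.9724 + 1.9391i, |z|^2 = 7.6502
Escaped at iteration 2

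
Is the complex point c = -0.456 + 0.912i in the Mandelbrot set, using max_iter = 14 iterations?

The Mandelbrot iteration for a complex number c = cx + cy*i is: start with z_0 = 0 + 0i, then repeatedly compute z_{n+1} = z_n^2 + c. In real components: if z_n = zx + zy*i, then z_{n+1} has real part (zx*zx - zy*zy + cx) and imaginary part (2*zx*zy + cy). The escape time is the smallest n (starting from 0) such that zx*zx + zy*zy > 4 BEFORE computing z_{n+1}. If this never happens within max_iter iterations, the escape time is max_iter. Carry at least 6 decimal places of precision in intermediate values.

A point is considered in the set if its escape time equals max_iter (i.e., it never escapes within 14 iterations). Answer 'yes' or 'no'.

Answer: no

Derivation:
z_0 = 0 + 0i, c = -0.4560 + 0.9120i
Iter 1: z = -0.4560 + 0.9120i, |z|^2 = 1.0397
Iter 2: z = -1.0798 + 0.0803i, |z|^2 = 1.1724
Iter 3: z = 0.7035 + 0.7387i, |z|^2 = 1.0406
Iter 4: z = -0.5067 + 1.9514i, |z|^2 = 4.0646
Escaped at iteration 4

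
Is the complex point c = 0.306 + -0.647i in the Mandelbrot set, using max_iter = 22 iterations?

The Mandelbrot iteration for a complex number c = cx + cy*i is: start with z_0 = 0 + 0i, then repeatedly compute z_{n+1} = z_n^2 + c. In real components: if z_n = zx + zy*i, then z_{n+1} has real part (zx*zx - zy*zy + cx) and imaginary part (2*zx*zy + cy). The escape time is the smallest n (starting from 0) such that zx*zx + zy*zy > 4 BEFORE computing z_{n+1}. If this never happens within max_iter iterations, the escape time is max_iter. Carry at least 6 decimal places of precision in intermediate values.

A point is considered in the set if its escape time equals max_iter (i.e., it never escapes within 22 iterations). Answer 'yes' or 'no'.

Answer: no

Derivation:
z_0 = 0 + 0i, c = 0.3060 + -0.6470i
Iter 1: z = 0.3060 + -0.6470i, |z|^2 = 0.5122
Iter 2: z = -0.0190 + -1.0430i, |z|^2 = 1.0881
Iter 3: z = -0.7814 + -0.6074i, |z|^2 = 0.9796
Iter 4: z = 0.5476 + 0.3023i, |z|^2 = 0.3913
Iter 5: z = 0.5145 + -0.3159i, |z|^2 = 0.3645
Iter 6: z = 0.4710 + -0.9721i, |z|^2 = 1.1667
Iter 7: z = -0.4171 + -1.5626i, |z|^2 = 2.6157
Iter 8: z = -1.9617 + 0.6566i, |z|^2 = 4.2795
Escaped at iteration 8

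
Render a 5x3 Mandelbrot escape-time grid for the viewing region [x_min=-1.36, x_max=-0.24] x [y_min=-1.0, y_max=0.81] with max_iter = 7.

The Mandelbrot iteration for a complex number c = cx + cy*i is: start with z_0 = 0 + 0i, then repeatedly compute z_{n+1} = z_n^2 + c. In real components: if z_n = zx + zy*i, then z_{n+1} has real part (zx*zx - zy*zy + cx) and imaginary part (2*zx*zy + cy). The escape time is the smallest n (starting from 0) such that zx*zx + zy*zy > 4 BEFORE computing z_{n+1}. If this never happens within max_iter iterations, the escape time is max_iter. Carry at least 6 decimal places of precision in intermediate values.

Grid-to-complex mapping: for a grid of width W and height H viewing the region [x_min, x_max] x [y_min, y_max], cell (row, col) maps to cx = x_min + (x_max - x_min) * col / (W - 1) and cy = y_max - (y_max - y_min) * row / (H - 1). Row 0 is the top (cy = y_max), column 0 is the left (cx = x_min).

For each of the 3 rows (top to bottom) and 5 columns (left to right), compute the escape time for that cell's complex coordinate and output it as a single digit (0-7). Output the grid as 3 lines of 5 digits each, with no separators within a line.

Answer: 33457
77777
33346

Derivation:
(row=0, col=0): c = -1.3600 + 0.8100i → escape time 3
(row=0, col=1): c = -1.0800 + 0.8100i → escape time 3
(row=0, col=2): c = -0.8000 + 0.8100i → escape time 4
(row=0, col=3): c = -0.5200 + 0.8100i → escape time 5
(row=0, col=4): c = -0.2400 + 0.8100i → escape time 7
(row=1, col=0): c = -1.3600 + -0.0950i → escape time 7
(row=1, col=1): c = -1.0800 + -0.0950i → escape time 7
(row=1, col=2): c = -0.8000 + -0.0950i → escape time 7
(row=1, col=3): c = -0.5200 + -0.0950i → escape time 7
(row=1, col=4): c = -0.2400 + -0.0950i → escape time 7
(row=2, col=0): c = -1.3600 + -1.0000i → escape time 3
(row=2, col=1): c = -1.0800 + -1.0000i → escape time 3
(row=2, col=2): c = -0.8000 + -1.0000i → escape time 3
(row=2, col=3): c = -0.5200 + -1.0000i → escape time 4
(row=2, col=4): c = -0.2400 + -1.0000i → escape time 6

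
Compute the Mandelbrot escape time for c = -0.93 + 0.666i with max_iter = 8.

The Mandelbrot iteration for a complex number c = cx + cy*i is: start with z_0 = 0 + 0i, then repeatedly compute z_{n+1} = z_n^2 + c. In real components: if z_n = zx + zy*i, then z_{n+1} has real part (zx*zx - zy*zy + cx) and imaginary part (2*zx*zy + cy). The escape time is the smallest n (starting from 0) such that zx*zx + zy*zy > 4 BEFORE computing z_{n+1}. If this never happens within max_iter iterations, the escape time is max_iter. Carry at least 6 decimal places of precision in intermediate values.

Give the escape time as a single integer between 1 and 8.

z_0 = 0 + 0i, c = -0.9300 + 0.6660i
Iter 1: z = -0.9300 + 0.6660i, |z|^2 = 1.3085
Iter 2: z = -0.5087 + -0.5728i, |z|^2 = 0.5868
Iter 3: z = -0.9993 + 1.2487i, |z|^2 = 2.5578
Iter 4: z = -1.4905 + -1.8297i, |z|^2 = 5.5694
Escaped at iteration 4

Answer: 4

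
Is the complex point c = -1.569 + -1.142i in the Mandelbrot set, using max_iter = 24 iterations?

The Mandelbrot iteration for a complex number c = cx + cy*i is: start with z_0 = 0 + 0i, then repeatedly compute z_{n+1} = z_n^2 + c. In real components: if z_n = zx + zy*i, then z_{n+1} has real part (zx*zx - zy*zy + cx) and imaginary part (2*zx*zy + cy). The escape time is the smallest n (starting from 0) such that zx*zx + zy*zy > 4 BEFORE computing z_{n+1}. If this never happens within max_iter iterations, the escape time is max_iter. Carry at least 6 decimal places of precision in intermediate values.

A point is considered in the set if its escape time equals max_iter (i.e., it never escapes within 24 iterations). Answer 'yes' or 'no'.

Answer: no

Derivation:
z_0 = 0 + 0i, c = -1.5690 + -1.1420i
Iter 1: z = -1.5690 + -1.1420i, |z|^2 = 3.7659
Iter 2: z = -0.4114 + 2.4416i, |z|^2 = 6.1306
Escaped at iteration 2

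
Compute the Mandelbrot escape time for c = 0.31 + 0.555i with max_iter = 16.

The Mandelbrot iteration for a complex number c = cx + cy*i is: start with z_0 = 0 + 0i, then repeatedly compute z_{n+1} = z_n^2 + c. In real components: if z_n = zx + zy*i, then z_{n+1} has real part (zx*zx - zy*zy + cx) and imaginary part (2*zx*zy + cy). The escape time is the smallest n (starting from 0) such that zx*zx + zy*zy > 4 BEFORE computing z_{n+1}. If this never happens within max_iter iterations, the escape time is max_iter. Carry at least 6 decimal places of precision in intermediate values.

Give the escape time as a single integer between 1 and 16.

z_0 = 0 + 0i, c = 0.3100 + 0.5550i
Iter 1: z = 0.3100 + 0.5550i, |z|^2 = 0.4041
Iter 2: z = 0.0981 + 0.8991i, |z|^2 = 0.8180
Iter 3: z = -0.4888 + 0.7314i, |z|^2 = 0.7738
Iter 4: z = 0.0140 + -0.1599i, |z|^2 = 0.0258
Iter 5: z = 0.2846 + 0.5505i, |z|^2 = 0.3841
Iter 6: z = 0.0879 + 0.8684i, |z|^2 = 0.7618
Iter 7: z = -0.4364 + 0.7077i, |z|^2 = 0.6913
Iter 8: z = -0.0005 + -0.0626i, |z|^2 = 0.0039
Iter 9: z = 0.3061 + 0.5551i, |z|^2 = 0.4018
Iter 10: z = 0.0956 + 0.8948i, |z|^2 = 0.8098
Iter 11: z = -0.4815 + 0.7261i, |z|^2 = 0.7590
Iter 12: z = 0.0147 + -0.1442i, |z|^2 = 0.0210
Iter 13: z = 0.2894 + 0.5508i, |z|^2 = 0.3871
Iter 14: z = 0.0904 + 0.8738i, |z|^2 = 0.7717
Iter 15: z = -0.4454 + 0.7130i, |z|^2 = 0.7067

Answer: 16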